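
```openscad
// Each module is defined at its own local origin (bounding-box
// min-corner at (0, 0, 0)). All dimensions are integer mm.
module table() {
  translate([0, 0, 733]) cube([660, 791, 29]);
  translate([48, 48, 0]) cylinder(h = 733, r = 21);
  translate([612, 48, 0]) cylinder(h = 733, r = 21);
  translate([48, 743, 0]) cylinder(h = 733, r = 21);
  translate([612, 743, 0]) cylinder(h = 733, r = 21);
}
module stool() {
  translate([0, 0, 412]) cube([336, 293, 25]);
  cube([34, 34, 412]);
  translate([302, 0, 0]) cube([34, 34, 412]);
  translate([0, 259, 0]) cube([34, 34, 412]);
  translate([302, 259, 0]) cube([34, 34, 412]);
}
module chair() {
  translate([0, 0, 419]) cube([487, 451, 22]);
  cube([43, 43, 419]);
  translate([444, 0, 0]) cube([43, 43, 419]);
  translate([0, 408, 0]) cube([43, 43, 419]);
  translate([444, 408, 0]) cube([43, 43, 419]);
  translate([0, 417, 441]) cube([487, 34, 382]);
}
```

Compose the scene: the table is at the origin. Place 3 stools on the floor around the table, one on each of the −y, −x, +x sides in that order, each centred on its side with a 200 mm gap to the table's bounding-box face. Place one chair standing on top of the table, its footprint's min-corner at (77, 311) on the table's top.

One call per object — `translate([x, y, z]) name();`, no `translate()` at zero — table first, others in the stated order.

table();
translate([162, -493, 0]) stool();
translate([-536, 249, 0]) stool();
translate([860, 249, 0]) stool();
translate([77, 311, 762]) chair();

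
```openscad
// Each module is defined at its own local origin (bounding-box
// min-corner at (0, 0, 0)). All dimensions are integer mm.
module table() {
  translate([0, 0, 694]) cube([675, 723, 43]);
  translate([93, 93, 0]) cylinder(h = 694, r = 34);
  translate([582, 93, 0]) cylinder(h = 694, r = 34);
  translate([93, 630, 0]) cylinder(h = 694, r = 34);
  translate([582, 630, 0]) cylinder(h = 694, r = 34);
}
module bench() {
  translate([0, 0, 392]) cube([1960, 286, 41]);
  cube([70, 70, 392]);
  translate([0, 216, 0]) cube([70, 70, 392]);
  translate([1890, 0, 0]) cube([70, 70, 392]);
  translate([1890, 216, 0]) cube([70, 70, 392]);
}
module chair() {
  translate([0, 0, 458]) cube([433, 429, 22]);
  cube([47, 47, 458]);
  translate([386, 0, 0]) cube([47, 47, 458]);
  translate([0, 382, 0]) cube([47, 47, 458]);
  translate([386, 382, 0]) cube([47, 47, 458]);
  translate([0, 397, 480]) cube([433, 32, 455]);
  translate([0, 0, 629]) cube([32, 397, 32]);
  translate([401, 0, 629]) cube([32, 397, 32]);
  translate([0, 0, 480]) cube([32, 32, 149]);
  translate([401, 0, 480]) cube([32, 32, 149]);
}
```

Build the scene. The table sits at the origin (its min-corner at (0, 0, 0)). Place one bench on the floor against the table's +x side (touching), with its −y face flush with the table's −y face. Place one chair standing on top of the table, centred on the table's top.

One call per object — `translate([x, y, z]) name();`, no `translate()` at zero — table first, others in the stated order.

table();
translate([675, 0, 0]) bench();
translate([121, 147, 737]) chair();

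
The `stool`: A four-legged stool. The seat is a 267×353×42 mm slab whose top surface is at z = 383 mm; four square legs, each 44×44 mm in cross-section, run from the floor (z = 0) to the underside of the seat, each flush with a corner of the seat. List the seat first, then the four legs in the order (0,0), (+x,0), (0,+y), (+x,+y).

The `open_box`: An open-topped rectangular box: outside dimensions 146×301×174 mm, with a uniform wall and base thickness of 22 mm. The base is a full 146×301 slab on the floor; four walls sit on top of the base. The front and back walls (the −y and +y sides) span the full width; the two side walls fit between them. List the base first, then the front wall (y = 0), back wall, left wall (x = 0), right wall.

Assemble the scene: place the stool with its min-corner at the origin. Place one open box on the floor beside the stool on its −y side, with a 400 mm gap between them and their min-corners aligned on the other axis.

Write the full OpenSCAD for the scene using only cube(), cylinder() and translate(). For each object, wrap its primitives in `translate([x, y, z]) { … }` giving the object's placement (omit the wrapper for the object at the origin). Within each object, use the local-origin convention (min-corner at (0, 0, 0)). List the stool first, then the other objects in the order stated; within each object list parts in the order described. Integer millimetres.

translate([0, 0, 341]) cube([267, 353, 42]);
cube([44, 44, 341]);
translate([223, 0, 0]) cube([44, 44, 341]);
translate([0, 309, 0]) cube([44, 44, 341]);
translate([223, 309, 0]) cube([44, 44, 341]);
translate([0, -701, 0]) {
  cube([146, 301, 22]);
  translate([0, 0, 22]) cube([146, 22, 152]);
  translate([0, 279, 22]) cube([146, 22, 152]);
  translate([0, 22, 22]) cube([22, 257, 152]);
  translate([124, 22, 22]) cube([22, 257, 152]);
}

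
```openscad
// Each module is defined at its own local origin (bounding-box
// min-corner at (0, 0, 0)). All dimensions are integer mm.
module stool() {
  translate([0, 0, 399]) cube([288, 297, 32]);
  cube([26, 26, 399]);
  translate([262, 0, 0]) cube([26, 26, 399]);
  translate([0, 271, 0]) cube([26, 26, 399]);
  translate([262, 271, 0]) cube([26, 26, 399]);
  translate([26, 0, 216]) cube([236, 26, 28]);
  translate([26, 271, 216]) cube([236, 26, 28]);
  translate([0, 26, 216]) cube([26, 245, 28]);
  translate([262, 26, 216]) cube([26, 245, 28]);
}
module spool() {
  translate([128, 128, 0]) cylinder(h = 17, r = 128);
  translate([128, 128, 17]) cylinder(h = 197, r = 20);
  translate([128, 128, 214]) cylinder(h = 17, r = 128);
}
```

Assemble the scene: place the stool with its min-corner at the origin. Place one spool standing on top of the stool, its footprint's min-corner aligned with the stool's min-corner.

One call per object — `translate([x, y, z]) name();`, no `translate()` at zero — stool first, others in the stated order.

stool();
translate([0, 0, 431]) spool();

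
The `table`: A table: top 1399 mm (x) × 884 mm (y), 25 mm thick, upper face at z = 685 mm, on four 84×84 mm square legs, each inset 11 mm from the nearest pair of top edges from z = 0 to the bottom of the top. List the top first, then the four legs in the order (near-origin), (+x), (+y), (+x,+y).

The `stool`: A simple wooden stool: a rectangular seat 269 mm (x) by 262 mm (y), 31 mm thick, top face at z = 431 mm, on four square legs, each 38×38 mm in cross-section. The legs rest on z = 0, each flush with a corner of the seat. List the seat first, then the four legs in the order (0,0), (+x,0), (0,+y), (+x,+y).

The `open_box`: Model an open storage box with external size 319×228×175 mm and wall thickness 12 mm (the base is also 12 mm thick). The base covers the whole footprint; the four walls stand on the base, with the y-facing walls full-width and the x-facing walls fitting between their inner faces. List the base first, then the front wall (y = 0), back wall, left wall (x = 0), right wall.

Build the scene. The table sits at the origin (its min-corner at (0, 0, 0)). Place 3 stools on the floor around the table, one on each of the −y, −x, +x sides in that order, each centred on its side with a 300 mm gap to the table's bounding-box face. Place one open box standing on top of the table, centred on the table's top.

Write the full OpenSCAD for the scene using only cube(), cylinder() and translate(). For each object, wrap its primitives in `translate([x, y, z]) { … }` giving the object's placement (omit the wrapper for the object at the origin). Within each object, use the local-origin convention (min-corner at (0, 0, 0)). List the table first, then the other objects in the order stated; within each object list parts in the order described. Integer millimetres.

translate([0, 0, 660]) cube([1399, 884, 25]);
translate([11, 11, 0]) cube([84, 84, 660]);
translate([1304, 11, 0]) cube([84, 84, 660]);
translate([11, 789, 0]) cube([84, 84, 660]);
translate([1304, 789, 0]) cube([84, 84, 660]);
translate([565, -562, 0]) {
  translate([0, 0, 400]) cube([269, 262, 31]);
  cube([38, 38, 400]);
  translate([231, 0, 0]) cube([38, 38, 400]);
  translate([0, 224, 0]) cube([38, 38, 400]);
  translate([231, 224, 0]) cube([38, 38, 400]);
}
translate([-569, 311, 0]) {
  translate([0, 0, 400]) cube([269, 262, 31]);
  cube([38, 38, 400]);
  translate([231, 0, 0]) cube([38, 38, 400]);
  translate([0, 224, 0]) cube([38, 38, 400]);
  translate([231, 224, 0]) cube([38, 38, 400]);
}
translate([1699, 311, 0]) {
  translate([0, 0, 400]) cube([269, 262, 31]);
  cube([38, 38, 400]);
  translate([231, 0, 0]) cube([38, 38, 400]);
  translate([0, 224, 0]) cube([38, 38, 400]);
  translate([231, 224, 0]) cube([38, 38, 400]);
}
translate([540, 328, 685]) {
  cube([319, 228, 12]);
  translate([0, 0, 12]) cube([319, 12, 163]);
  translate([0, 216, 12]) cube([319, 12, 163]);
  translate([0, 12, 12]) cube([12, 204, 163]);
  translate([307, 12, 12]) cube([12, 204, 163]);
}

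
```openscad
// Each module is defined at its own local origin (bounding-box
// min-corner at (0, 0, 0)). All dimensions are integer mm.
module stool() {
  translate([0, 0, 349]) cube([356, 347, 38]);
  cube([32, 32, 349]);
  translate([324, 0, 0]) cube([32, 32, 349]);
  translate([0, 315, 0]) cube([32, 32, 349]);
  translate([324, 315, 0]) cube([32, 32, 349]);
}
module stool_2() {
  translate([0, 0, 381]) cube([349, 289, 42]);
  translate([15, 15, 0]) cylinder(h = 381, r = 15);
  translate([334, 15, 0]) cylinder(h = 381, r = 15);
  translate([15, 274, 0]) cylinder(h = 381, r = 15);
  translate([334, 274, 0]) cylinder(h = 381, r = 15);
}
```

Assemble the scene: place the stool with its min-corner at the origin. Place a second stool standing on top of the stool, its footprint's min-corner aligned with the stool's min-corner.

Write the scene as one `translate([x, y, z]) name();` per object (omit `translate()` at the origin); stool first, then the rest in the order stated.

stool();
translate([0, 0, 387]) stool_2();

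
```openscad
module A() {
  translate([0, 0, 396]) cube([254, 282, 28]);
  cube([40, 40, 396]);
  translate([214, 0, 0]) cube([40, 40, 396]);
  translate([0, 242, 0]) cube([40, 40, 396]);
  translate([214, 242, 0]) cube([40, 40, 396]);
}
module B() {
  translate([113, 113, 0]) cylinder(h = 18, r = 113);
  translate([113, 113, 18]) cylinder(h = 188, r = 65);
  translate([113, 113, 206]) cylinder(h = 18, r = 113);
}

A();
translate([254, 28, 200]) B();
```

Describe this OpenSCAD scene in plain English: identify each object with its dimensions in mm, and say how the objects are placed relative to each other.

A is a four-legged stool. The seat is a 254×282×28 mm slab whose top surface is at z = 424 mm; four square legs, each 40×40 mm in cross-section, run from the floor (z = 0) to the underside of the seat, each flush with a corner of the seat.

B is a spool: two coaxial disc flanges of radius 113 mm and thickness 18 mm, joined by a core cylinder of radius 65 mm and height 188 mm. The lower flange rests on z = 0 and the three cylinders share a vertical axis.

The spool is beside the stool with their tops flush at z = 424.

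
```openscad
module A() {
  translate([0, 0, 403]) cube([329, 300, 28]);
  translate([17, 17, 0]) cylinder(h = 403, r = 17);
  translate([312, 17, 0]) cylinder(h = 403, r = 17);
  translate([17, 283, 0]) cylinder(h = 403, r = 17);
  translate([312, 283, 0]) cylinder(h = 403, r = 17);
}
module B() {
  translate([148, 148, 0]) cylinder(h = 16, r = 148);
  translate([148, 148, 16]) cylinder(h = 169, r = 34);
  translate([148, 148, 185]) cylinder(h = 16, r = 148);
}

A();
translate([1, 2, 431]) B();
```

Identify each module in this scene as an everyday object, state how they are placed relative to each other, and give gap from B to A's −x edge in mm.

A is a stool. B is a spool. The spool is on top of the stool. The gap from the spool to the stool's −x edge is 1 mm.

The spool's min-x is at 1; the stool's min-x is 0; gap = 1 mm.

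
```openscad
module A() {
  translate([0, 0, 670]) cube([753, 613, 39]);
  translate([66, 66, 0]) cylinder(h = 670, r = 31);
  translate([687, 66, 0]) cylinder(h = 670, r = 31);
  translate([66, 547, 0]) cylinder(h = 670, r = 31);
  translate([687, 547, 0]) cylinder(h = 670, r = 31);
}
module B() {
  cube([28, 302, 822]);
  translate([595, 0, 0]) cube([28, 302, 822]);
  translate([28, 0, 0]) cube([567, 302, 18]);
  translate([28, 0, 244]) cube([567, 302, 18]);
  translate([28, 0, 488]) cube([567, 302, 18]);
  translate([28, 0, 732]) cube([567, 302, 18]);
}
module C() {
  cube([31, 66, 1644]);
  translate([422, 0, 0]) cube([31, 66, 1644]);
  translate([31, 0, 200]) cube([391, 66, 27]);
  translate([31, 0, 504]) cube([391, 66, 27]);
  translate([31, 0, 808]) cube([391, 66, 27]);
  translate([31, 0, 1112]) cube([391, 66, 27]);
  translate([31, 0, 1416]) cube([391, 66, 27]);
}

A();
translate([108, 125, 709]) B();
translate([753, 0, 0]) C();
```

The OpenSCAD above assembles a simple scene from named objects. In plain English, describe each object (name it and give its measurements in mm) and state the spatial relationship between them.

A is a table: top 753 mm (x) × 613 mm (y), 39 mm thick, upper face at z = 709 mm, on four round legs of 62 mm diameter, each leg's bounding box inset 35 mm from the nearest pair of top edges, running from z = 0 to the bottom of the top.

B is an open bookshelf. Two side panels, each 28 mm thick, 302 mm deep and 822 mm tall, stand 623 mm apart (outside-to-outside). Between them sit 4 shelves, each 18 mm thick and 302 mm deep, spanning the full gap between the sides. The bottom shelf rests on the floor (its underside at z = 0) and the clear gap between one shelf's top and the next shelf's underside is 226 mm.

C is a wooden ladder with two side rails of 31×66 mm section and 1644 mm height, set 453 mm apart overall. Between them run 5 rectangular rungs (66 mm deep, 27 mm thick), front faces flush with the rails' −y face. The bottom of the first rung is 200 mm above the floor and each subsequent rung is 304 mm higher than the one below.

The bookshelf is on top of the table. The ladder is against the table's +x side, with their −y faces flush.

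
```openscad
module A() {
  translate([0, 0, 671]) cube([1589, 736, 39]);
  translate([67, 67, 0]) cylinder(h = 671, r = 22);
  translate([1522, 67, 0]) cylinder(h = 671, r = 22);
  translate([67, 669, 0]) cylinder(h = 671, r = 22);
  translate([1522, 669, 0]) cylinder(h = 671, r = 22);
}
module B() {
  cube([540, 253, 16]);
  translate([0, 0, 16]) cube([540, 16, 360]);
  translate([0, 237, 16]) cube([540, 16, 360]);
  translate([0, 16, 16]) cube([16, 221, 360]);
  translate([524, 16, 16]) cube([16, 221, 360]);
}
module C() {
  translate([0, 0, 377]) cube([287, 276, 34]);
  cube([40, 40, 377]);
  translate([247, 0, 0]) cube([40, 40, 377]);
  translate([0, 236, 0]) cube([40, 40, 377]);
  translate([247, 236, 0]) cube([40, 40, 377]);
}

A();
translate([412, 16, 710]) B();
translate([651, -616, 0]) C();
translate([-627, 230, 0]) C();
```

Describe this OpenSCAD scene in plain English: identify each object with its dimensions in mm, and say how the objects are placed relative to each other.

A is a table with a 1589×736 mm rectangular top, 39 mm thick, top surface at z = 710 mm, supported by four round legs of 44 mm diameter, each leg's bounding box inset 45 mm from the nearest pair of top edges, running from the floor.

B is an open storage box with external size 540×253×376 mm and wall thickness 16 mm (the base is also 16 mm thick). The base covers the whole footprint; the four walls stand on the base, with the y-facing walls full-width and the x-facing walls fitting between their inner faces.

C is a four-legged stool. The seat is a 287×276×34 mm slab whose top surface is at z = 411 mm; four square legs, each 40×40 mm in cross-section, run from the floor (z = 0) to the underside of the seat, each flush with a corner of the seat.

The open box is on top of the table. Two stools sit around the table at the −y, −x sides.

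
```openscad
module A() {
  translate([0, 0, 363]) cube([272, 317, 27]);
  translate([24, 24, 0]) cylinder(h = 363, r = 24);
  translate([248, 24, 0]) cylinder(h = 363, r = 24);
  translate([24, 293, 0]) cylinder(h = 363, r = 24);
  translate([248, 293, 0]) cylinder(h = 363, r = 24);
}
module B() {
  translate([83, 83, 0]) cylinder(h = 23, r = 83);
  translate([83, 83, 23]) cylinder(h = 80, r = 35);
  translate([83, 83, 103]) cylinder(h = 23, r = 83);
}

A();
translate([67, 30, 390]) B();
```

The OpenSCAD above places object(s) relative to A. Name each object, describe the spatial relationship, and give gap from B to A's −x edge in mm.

The spool's min-x is at 67; the stool's min-x is 0; gap = 67 mm.

A is a stool. B is a spool. The spool is on top of the stool. The gap from the spool to the stool's −x edge is 67 mm.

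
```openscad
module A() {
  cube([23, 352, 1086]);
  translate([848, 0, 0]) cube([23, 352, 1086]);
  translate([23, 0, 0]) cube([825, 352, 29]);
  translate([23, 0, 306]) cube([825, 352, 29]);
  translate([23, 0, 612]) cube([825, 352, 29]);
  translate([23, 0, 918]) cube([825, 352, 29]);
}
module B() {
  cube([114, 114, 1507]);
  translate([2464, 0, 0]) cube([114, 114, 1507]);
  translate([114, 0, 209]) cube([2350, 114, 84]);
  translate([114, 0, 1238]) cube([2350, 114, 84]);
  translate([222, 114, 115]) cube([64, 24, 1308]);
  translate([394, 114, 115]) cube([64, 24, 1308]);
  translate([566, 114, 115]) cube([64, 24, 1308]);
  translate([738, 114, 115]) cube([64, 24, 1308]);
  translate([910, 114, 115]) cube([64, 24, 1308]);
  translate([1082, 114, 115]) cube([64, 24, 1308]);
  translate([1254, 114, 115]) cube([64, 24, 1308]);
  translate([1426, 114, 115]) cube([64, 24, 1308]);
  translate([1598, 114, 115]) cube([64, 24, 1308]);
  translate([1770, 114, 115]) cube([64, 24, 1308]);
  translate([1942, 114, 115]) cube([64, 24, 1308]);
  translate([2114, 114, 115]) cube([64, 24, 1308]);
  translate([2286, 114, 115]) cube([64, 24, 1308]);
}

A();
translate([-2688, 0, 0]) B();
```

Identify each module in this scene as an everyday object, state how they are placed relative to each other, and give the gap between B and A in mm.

A is a bookshelf. B is a fence section. The fence section is on the floor beside the bookshelf on its −x side. The gap between the fence section and the bookshelf is 110 mm.

The fence section's nearest face is 110 mm from the bookshelf's −x face.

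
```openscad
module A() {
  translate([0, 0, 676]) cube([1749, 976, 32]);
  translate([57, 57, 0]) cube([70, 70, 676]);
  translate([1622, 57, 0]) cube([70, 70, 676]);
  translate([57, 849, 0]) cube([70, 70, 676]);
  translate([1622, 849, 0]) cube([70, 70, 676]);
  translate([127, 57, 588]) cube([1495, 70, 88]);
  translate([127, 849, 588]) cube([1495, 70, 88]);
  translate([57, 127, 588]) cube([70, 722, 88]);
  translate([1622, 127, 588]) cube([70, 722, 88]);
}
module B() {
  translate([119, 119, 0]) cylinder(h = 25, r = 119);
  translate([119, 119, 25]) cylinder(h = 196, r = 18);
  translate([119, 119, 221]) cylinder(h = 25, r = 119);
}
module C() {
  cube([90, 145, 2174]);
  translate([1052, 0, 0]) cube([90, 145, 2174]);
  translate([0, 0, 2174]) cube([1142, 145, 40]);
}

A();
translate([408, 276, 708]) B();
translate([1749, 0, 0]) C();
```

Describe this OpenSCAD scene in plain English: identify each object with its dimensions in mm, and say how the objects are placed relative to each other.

A is a rectangular dining table. The top is 1749×976×32 mm with its upper surface at z = 708 mm. It stands on four 70×70 mm square legs, each inset 57 mm from the nearest pair of top edges, running from the floor to the underside of the top. Four apron rails, 70 mm thick and 88 mm tall, run between adjacent legs with their top edges flush with the underside of the top and their outer faces flush with the legs' outer faces.

B is a spool: two coaxial disc flanges of radius 119 mm and thickness 25 mm, joined by a core cylinder of radius 18 mm and height 196 mm. The lower flange rests on z = 0 and the three cylinders share a vertical axis.

C is a door frame. The clear opening is 962 mm wide and 2174 mm high. Two 90 mm wide jambs, 145 mm deep, stand either side of the opening from the floor to the top of the opening. A 40 mm thick head sits across the top of both jambs, spanning the full outside width of the frame.

The spool is on top of the table. The door frame is against the table's +x side, with their −y faces flush.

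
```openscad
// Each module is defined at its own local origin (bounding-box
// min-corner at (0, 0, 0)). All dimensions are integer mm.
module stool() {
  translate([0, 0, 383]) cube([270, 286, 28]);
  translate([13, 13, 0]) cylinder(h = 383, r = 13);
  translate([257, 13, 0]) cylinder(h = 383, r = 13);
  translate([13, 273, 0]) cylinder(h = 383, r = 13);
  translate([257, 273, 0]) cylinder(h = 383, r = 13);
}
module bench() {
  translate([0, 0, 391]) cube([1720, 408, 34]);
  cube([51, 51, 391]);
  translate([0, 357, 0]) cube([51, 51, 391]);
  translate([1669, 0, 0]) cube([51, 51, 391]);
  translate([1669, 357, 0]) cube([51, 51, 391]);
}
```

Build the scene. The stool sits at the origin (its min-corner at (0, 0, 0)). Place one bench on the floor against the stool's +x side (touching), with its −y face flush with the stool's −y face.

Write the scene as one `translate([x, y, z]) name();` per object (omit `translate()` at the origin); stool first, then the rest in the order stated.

stool();
translate([270, 0, 0]) bench();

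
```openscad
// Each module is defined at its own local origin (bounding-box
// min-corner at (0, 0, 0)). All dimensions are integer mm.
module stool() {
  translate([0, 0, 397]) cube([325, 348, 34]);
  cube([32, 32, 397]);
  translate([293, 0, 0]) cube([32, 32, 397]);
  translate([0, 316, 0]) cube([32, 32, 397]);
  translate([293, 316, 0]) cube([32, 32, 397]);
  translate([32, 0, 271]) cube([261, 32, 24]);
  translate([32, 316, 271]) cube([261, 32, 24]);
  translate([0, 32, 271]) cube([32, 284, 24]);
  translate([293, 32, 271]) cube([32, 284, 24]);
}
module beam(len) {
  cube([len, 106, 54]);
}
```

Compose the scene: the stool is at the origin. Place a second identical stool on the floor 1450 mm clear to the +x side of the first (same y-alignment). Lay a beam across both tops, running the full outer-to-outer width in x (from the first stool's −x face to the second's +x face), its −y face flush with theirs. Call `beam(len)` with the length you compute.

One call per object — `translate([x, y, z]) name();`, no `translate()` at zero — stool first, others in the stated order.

stool();
translate([1775, 0, 0]) stool();
translate([0, 0, 431]) beam(2100);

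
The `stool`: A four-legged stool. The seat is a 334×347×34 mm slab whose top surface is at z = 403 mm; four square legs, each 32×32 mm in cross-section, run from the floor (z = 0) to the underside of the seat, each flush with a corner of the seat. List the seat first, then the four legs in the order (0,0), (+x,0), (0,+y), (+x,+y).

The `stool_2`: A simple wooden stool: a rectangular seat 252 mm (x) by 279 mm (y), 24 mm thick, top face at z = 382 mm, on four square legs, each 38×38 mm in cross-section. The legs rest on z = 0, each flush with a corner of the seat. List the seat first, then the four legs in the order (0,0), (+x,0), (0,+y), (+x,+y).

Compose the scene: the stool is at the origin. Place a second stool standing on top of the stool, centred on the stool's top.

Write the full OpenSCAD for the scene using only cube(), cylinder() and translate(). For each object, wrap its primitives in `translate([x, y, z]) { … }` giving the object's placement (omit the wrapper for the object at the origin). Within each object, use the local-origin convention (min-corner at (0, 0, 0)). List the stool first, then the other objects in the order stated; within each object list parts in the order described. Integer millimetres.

translate([0, 0, 369]) cube([334, 347, 34]);
cube([32, 32, 369]);
translate([302, 0, 0]) cube([32, 32, 369]);
translate([0, 315, 0]) cube([32, 32, 369]);
translate([302, 315, 0]) cube([32, 32, 369]);
translate([41, 34, 403]) {
  translate([0, 0, 358]) cube([252, 279, 24]);
  cube([38, 38, 358]);
  translate([214, 0, 0]) cube([38, 38, 358]);
  translate([0, 241, 0]) cube([38, 38, 358]);
  translate([214, 241, 0]) cube([38, 38, 358]);
}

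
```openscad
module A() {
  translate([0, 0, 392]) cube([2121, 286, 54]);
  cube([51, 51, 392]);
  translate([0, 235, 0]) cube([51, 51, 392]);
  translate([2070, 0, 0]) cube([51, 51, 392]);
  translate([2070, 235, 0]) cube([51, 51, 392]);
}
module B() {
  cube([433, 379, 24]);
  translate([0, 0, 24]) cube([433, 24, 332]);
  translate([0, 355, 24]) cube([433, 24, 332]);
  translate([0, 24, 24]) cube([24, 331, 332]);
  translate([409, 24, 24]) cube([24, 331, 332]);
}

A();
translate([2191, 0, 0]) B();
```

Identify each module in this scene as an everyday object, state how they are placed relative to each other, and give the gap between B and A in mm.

A is a bench. B is an open box. The open box is on the floor beside the bench on its +x side. The gap between the open box and the bench is 70 mm.

The open box's nearest face is 70 mm from the bench's +x face.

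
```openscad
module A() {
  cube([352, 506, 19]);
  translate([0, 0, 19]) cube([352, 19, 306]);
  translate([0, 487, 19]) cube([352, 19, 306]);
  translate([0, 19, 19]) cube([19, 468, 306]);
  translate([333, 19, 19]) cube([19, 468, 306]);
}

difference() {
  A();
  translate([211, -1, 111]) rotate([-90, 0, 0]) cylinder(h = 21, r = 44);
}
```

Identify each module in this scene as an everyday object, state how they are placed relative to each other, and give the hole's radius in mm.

A is an open box. The open box has a circular hole through its front wall. The hole's radius is 44 mm.

The subtracted cylinder has r = 44 mm.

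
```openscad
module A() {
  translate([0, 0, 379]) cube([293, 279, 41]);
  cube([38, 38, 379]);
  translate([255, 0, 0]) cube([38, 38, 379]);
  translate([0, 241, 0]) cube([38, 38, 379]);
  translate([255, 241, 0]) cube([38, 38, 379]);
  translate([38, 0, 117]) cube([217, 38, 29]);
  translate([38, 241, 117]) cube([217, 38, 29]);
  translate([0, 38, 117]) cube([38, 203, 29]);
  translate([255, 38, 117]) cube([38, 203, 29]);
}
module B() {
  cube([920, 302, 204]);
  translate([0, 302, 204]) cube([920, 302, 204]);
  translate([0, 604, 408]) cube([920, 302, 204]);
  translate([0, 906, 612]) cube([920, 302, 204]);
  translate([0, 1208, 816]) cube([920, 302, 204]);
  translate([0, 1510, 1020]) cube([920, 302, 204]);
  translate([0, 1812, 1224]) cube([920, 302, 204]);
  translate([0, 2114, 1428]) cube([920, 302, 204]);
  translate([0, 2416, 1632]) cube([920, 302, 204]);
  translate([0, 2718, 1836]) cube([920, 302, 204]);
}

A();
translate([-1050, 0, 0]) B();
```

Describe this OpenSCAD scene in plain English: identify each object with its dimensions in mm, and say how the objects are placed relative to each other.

A is a simple wooden stool: a rectangular seat 293 mm (x) by 279 mm (y), 41 mm thick, top face at z = 420 mm, on four square legs, each 38×38 mm in cross-section. The legs rest on z = 0, each flush with a corner of the seat. Four stretchers, 38 mm wide and 29 mm tall, connect adjacent legs with their undersides at z = 117 mm, each running between the inner faces of the legs it joins and aligned with the legs' outer faces on the other axis.

B is a straight staircase of 10 solid steps. Each step is 920 mm wide (x), 302 mm deep (y, the going) and 204 mm tall (the rise). The first step rests on the floor; each subsequent step sits one going further in +y and one rise higher in +z, directly behind and above the previous step with no overlap.

The staircase is on the floor beside the stool on its −x side.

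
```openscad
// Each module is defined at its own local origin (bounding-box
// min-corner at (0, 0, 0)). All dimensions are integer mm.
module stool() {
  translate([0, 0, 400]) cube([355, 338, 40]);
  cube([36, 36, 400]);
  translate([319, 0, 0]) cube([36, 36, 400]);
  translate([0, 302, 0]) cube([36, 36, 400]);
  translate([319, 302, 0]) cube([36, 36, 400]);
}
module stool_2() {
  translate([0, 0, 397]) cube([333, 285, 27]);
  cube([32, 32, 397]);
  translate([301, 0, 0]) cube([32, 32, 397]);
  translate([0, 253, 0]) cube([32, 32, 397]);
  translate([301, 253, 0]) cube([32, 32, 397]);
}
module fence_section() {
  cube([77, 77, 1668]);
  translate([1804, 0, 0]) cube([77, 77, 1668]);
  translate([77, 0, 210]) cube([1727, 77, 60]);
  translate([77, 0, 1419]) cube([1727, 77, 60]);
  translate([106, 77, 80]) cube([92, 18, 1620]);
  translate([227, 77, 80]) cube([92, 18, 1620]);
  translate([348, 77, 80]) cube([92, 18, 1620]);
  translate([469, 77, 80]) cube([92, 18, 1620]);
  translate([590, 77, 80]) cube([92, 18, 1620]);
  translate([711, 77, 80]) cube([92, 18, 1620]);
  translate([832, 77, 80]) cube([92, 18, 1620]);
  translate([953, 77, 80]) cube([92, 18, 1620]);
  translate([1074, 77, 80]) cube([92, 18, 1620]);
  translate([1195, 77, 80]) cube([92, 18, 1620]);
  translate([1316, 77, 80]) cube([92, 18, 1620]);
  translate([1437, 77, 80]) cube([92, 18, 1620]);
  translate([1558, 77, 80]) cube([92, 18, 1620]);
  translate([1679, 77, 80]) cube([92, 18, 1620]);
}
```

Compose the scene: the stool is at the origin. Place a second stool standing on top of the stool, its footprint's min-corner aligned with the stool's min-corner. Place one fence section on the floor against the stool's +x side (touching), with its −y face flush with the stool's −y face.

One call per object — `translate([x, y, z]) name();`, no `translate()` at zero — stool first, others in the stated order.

stool();
translate([0, 0, 440]) stool_2();
translate([355, 0, 0]) fence_section();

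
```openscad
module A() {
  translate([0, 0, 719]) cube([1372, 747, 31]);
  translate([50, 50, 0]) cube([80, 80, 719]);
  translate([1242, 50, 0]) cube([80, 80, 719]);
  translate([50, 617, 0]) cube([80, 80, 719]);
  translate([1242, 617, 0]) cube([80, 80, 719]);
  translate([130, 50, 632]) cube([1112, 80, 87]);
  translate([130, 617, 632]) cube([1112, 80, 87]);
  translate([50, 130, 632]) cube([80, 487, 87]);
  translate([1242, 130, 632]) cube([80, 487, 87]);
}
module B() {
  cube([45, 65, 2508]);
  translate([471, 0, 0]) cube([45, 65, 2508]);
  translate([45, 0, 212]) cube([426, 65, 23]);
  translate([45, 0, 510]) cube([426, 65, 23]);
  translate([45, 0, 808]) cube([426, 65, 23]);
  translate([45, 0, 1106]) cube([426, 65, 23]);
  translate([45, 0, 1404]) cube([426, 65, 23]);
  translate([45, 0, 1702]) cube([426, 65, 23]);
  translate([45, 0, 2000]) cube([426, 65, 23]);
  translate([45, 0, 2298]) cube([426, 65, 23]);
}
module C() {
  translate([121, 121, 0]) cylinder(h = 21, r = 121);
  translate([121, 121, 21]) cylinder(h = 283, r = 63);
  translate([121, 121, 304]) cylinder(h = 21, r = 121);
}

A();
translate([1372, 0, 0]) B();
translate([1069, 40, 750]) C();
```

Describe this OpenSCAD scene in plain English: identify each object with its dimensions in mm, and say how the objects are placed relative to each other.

A is a rectangular dining table. The top is 1372×747×31 mm with its upper surface at z = 750 mm. It stands on four 80×80 mm square legs, each inset 50 mm from the nearest pair of top edges, running from the floor to the underside of the top. Four apron rails, 80 mm thick and 87 mm tall, run between adjacent legs with their top edges flush with the underside of the top and their outer faces flush with the legs' outer faces.

B is a straight ladder. Two 45×65 mm vertical rails, 2508 mm tall, stand 516 mm apart (outside-to-outside) with their front faces coplanar on the −y side. 8 rungs, each 65 mm deep and 23 mm tall, span between the inner faces of the rails, front faces flush with the rails. The lowest rung's underside is at z = 212 mm and rungs are spaced 298 mm apart (underside to underside).

C is a spool: two coaxial disc flanges of radius 121 mm and thickness 21 mm, joined by a core cylinder of radius 63 mm and height 283 mm. The lower flange rests on z = 0 and the three cylinders share a vertical axis.

The ladder is against the table's +x side, with their −y faces flush. The spool is on top of the table.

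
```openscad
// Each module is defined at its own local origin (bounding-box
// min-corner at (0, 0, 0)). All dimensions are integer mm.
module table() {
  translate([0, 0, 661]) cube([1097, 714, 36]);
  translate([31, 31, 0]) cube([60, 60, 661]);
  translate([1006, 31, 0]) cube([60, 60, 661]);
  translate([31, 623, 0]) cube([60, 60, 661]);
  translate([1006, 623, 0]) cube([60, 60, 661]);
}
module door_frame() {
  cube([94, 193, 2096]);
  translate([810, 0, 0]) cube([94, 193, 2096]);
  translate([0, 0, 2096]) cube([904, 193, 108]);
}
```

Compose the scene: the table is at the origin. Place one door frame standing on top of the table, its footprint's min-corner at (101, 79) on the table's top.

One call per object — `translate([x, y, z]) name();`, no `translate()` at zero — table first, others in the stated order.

table();
translate([101, 79, 697]) door_frame();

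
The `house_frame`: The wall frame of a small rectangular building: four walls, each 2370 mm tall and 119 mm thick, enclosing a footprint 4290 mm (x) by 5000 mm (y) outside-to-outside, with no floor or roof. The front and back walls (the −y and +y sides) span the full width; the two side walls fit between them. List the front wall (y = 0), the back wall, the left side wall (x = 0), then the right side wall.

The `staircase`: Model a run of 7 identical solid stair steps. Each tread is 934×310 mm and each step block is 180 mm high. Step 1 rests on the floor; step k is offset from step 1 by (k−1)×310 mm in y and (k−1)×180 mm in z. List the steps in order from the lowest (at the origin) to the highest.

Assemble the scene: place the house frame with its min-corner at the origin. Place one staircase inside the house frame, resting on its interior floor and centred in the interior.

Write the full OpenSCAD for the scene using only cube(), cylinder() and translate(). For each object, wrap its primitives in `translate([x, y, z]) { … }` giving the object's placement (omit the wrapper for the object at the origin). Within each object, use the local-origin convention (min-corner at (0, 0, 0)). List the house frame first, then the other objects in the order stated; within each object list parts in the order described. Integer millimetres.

cube([4290, 119, 2370]);
translate([0, 4881, 0]) cube([4290, 119, 2370]);
translate([0, 119, 0]) cube([119, 4762, 2370]);
translate([4171, 119, 0]) cube([119, 4762, 2370]);
translate([1678, 1415, 0]) {
  cube([934, 310, 180]);
  translate([0, 310, 180]) cube([934, 310, 180]);
  translate([0, 620, 360]) cube([934, 310, 180]);
  translate([0, 930, 540]) cube([934, 310, 180]);
  translate([0, 1240, 720]) cube([934, 310, 180]);
  translate([0, 1550, 900]) cube([934, 310, 180]);
  translate([0, 1860, 1080]) cube([934, 310, 180]);
}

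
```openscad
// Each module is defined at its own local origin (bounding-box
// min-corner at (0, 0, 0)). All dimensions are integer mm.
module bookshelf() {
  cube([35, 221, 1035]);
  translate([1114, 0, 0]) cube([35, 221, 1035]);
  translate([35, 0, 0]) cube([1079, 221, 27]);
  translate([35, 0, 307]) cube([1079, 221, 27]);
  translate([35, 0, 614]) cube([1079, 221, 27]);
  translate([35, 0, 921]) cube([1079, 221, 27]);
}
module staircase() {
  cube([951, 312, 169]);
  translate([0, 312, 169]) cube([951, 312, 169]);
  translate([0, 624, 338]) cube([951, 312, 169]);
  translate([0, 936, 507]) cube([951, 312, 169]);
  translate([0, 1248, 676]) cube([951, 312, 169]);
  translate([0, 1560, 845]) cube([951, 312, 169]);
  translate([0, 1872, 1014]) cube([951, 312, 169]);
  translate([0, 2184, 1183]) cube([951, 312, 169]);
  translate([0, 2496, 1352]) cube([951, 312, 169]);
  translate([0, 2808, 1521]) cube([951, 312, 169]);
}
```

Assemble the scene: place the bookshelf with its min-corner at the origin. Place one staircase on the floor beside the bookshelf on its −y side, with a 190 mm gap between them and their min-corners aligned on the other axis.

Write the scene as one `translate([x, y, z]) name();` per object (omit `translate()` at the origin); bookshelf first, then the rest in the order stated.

bookshelf();
translate([0, -3310, 0]) staircase();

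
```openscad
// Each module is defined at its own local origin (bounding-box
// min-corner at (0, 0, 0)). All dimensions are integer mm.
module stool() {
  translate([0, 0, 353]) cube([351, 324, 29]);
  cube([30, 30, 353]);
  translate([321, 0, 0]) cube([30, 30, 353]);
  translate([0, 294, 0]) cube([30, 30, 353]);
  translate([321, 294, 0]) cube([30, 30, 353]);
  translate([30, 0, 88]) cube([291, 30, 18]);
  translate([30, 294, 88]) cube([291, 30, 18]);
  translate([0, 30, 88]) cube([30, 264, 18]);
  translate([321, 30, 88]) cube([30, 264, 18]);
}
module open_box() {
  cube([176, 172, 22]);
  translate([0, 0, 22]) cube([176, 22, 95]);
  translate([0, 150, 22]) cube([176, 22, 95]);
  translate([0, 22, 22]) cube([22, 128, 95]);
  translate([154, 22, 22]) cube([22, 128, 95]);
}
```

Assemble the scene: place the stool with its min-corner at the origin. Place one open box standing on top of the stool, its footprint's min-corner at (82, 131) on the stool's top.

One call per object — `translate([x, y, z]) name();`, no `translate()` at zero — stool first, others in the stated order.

stool();
translate([82, 131, 382]) open_box();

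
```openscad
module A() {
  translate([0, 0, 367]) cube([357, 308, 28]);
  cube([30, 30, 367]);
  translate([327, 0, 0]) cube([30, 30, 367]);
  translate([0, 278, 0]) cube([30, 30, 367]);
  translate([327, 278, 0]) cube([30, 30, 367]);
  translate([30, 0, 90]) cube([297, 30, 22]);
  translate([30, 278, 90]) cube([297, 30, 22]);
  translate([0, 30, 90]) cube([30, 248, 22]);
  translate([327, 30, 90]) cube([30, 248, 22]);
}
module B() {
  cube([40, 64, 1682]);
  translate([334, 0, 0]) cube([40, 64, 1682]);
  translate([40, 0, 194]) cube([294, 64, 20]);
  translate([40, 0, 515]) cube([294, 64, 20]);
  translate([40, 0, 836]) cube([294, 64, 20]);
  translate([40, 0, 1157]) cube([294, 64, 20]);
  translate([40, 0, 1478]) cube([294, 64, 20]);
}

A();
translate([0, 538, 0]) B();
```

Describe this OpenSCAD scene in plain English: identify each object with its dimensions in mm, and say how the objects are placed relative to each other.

A is a four-legged stool. The seat is a 357×308×28 mm slab whose top surface is at z = 395 mm; four square legs, each 30×30 mm in cross-section, run from the floor (z = 0) to the underside of the seat, each flush with a corner of the seat. Four stretchers, 30 mm wide and 22 mm tall, connect adjacent legs with their undersides at z = 90 mm, each running between the inner faces of the legs it joins and aligned with the legs' outer faces on the other axis.

B is a wooden ladder with two side rails of 40×64 mm section and 1682 mm height, set 374 mm apart overall. Between them run 5 rectangular rungs (64 mm deep, 20 mm thick), front faces flush with the rails' −y face. The bottom of the first rung is 194 mm above the floor and each subsequent rung is 321 mm higher than the one below.

The ladder is on the floor beside the stool on its +y side.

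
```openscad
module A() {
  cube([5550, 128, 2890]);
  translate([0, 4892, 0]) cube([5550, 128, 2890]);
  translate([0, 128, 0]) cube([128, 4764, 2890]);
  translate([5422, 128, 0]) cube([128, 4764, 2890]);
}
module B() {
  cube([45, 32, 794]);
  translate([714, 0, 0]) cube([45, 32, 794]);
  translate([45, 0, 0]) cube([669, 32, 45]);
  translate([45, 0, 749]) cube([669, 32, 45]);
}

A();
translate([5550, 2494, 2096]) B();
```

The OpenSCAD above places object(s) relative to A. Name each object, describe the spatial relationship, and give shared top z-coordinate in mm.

Both tops at z = 2890 mm.

A is a house frame. B is a picture frame. The picture frame is beside the house frame with their tops flush at z = 2890. The shared top z-coordinate is 2890 mm.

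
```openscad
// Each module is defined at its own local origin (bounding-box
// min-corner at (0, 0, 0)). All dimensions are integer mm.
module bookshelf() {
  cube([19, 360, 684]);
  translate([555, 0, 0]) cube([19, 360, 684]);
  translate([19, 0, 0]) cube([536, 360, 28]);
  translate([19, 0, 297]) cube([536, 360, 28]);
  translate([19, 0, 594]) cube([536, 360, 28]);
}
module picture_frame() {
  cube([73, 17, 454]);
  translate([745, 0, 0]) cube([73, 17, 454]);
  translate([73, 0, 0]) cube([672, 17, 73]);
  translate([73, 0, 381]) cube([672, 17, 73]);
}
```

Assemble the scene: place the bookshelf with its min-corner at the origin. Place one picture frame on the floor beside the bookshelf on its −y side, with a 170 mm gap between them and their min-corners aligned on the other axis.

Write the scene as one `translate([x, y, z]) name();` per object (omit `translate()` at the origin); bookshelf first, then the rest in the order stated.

bookshelf();
translate([0, -187, 0]) picture_frame();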